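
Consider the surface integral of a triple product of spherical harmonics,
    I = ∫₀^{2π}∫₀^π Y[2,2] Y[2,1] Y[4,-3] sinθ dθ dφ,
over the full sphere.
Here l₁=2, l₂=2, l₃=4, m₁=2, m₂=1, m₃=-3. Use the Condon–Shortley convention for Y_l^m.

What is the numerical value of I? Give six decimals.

Checks pass: Σm=0; 8 even; l₃=4∈[0,4].
(2·2+1)(2·2+1)(2·4+1) = 225
Δ: 0! 4! 4! / 9! → 1/630
sum: t=0:+1/16 = 1/16
3j²(2 2 4; 0 0 0) = Δ·Π!·Σ² = 2/35  (sign +1)
sum: t=0:+1/144 = 1/144
3j²(2 2 4; 2 1 -3) = Δ·Π!·Σ² = 1/18  (sign -1)
combine: 4πI² = 225·2/35·1/18 = 5/7
take √, sign -1: I = -0.23841361

-0.238414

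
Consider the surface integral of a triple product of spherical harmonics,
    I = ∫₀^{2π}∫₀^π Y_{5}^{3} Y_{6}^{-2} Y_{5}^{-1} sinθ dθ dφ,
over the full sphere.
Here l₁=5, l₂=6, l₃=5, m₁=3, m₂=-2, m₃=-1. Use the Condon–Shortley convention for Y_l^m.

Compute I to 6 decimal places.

m-sum 0 ✓  L=16 even ✓  1≤5≤11 ✓
Π(2lᵢ+1) = 11×13×11 = 1573
triangle coeff Δ(5,6,5) = 1/28588560
Σ_t [1,5]: t=1:−1/345600 t=2:+1/13824 t=3:−1/5184 t=4:+1/13824 t=5:−1/345600 = -7/129600
(3j)²=80/7293 [(5 6 5; 0 0 0)], sign=+1
Σ_t [0,2]: t=0:+1/138240 t=1:−1/25920 t=2:+1/55296 = -11/829440
(3j)²=11/1326 [(5 6 5; 3 -2 -1)], sign=-1
⇒ 4πI² = 4840/33813
I = (-1)√(4840/33813/(4π)) = -0.10672739

-0.106727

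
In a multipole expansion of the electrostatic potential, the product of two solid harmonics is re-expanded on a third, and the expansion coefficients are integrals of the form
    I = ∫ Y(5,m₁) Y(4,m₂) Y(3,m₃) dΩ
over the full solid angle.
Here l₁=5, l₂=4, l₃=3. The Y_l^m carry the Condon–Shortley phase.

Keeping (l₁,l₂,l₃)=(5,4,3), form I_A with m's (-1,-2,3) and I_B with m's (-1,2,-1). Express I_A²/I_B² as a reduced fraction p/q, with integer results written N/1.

Same 5,4,3: normalisation and zero-m 3j drop out of the ratio.
A: Δ: 6! 4! 2! / 13! → 1/180180; sum: t=2:+1/2304 = 1/2304; 3j²(5 4 3; -1 -2 3) = Δ·Π!·Σ² = 75/4004  (sign +1)
B: Δ: 6! 4! 2! / 13! → 1/180180; sum: t=4:+1/384 t=5:−1/720 t=6:+1/34560 = 43/34560; 3j²(5 4 3; -1 2 -1) = Δ·Π!·Σ² = 1849/180180  (sign +1)
I_A²/I_B² = (75/4004)/(1849/180180) = 3375/1849

3375/1849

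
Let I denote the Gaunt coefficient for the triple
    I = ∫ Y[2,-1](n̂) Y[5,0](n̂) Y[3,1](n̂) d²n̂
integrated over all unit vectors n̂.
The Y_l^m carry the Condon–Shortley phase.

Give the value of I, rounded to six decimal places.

0.169433

Checks pass: Σm=0; 10 even; l₃=3∈[3,7].
(2·2+1)(2·5+1)(2·3+1) = 385
Δ: 4! 0! 6! / 11! → 1/2310
sum: t=2:+1/144 = 1/144
3j²(2 5 3; 0 0 0) = Δ·Π!·Σ² = 10/231  (sign -1)
sum: t=3:−1/288 = -1/288
3j²(2 5 3; -1 0 1) = Δ·Π!·Σ² = 5/231  (sign -1)
combine: 4πI² = 385·10/231·5/231 = 250/693
take √, sign +1: I = 0.16943318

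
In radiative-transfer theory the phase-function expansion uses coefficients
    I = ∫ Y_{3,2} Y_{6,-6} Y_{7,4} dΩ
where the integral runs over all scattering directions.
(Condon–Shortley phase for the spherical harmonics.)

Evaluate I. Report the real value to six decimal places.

m-sum 0 ✓  L=16 even ✓  3≤7≤9 ✓
Π(2lᵢ+1) = 7×13×15 = 1365
triangle coeff Δ(3,6,7) = 1/2042040
Σ_t [0,2]: t=0:+1/207360 t=1:−1/57600 t=2:+1/207360 = -1/129600
(3j)²=168/12155 [(3 6 7; 0 0 0)], sign=+1
Σ_t [0,0]: t=0:+1/43545600 = 1/43545600
(3j)²=11/3094 [(3 6 7; 2 -6 4)], sign=-1
⇒ 4πI² = 252/3757
I = (-1)√(252/3757/(4π)) = -0.07305917

-0.073059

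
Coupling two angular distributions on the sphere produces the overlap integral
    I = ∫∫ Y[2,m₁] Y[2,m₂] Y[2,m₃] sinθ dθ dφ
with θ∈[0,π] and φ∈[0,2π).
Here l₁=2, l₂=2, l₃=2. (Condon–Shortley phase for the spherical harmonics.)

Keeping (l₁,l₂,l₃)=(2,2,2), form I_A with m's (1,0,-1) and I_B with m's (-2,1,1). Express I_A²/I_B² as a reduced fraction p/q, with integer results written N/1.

Same 2,2,2: normalisation and zero-m 3j drop out of the ratio.
A: Δ: 2! 2! 2! / 7! → 1/630; sum: t=0:+1/4 t=1:−1/2 = -1/4; 3j²(2 2 2; 1 0 -1) = Δ·Π!·Σ² = 1/70  (sign +1)
B: Δ: 2! 2! 2! / 7! → 1/630; sum: t=2:+1/4 = 1/4; 3j²(2 2 2; -2 1 1) = Δ·Π!·Σ² = 3/35  (sign -1)
I_A²/I_B² = (1/70)/(3/35) = 1/6

1/6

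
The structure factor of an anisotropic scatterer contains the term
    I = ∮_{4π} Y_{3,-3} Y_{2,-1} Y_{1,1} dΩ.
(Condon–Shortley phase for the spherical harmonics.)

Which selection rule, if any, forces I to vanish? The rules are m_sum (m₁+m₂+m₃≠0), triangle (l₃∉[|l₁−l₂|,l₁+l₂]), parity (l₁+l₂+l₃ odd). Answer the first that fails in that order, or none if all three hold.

azimuthal sum: -3 − 1 + 1 = -3  ✗
1 ≤ 1 ≤ 5 (triangle on l)
L = 3 + 2 + 1 = 6 (even)

m_sum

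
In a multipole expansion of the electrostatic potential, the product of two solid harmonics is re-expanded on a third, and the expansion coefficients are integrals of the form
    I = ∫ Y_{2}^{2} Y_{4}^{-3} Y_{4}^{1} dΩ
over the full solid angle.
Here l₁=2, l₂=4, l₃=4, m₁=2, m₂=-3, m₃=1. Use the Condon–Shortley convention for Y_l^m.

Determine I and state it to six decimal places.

0.159270

m-sum 0 ✓  L=10 even ✓  2≤4≤6 ✓
Π(2lᵢ+1) = 5×9×9 = 405
triangle coeff Δ(2,4,4) = 1/13860
Σ_t [0,2]: t=0:+1/192 t=1:−1/36 t=2:+1/192 = -5/288
(3j)²=20/693 [(2 4 4; 0 0 0)], sign=-1
Σ_t [0,0]: t=0:+1/480 = 1/480
(3j)²=3/110 [(2 4 4; 2 -3 1)], sign=-1
⇒ 4πI² = 270/847
I = (+1)√(270/847/(4π)) = 0.15927046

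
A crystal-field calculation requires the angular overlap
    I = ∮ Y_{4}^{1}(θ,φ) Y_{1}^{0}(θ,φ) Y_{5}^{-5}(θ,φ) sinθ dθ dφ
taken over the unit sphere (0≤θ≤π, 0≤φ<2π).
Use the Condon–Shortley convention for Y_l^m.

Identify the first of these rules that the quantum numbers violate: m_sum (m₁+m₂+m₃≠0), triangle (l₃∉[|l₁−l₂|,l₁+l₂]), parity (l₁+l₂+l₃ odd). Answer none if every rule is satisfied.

m_sum

azimuthal sum: 1 + 0 − 5 = -4  ✗
3 ≤ 5 ≤ 5 (triangle on l)
L = 4 + 1 + 5 = 10 (even)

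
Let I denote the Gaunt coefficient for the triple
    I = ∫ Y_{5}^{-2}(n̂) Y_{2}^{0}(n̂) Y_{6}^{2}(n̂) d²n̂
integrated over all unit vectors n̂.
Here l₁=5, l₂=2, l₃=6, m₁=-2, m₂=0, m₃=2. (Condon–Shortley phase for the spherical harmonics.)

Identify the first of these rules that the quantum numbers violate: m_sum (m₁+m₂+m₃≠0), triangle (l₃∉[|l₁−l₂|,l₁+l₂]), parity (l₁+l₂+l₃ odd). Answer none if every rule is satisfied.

parity

Σmᵢ = 0  ✓
l₃∈[|l₁−l₂|,l₁+l₂]=[3,7], have l₃=6  ✓
Σlᵢ = 13 ⇒ odd  ✗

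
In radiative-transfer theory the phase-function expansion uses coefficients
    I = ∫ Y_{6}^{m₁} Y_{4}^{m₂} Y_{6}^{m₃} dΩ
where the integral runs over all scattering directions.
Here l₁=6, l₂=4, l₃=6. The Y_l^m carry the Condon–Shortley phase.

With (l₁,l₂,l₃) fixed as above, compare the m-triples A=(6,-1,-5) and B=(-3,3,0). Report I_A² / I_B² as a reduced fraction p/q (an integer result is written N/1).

Same 6,4,6: normalisation and zero-m 3j drop out of the ratio.
A: Δ: 4! 8! 4! / 17! → 1/15315300; sum: t=0:+1/5806080 = 1/5806080; 3j²(6 4 6; 6 -1 -5) = Δ·Π!·Σ² = 165/6188  (sign -1)
B: Δ: 4! 8! 4! / 17! → 1/15315300; sum: t=3:−1/207360 t=4:+1/103680 = 1/207360; 3j²(6 4 6; -3 3 0) = Δ·Π!·Σ² = 21/2431  (sign +1)
I_A²/I_B² = (165/6188)/(21/2431) = 605/196

605/196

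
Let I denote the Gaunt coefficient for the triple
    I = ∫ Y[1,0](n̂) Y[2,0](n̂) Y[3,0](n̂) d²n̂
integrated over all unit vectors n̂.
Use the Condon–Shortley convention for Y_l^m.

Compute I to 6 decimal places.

0.247767

Rules hold: Σm=0, L=6 even, 1≤3≤3.
N = 3·5·7 = 105
Δ = 0!·2!·4!/7! = 1/105
Racah Σ t=0..0: t=0:+1/4 = 1/4
⇒ 3j(1 2 3; 0 0 0)² = 3/35, sgn -1
(m-triple is (0,0,0) — same symbol as above.)
4πI² = N·(3j₀)²·(3jₘ)² = 27/35
I = +1·√(0.771429/4π) = 0.24776670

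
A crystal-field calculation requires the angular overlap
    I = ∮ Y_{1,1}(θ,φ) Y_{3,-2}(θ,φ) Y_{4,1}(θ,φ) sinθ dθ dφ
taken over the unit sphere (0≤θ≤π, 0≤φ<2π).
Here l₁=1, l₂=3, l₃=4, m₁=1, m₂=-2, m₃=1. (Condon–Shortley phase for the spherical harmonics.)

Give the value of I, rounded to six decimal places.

Rules hold: Σm=0, L=8 even, 2≤4≤4.
N = 3·7·9 = 189
Δ = 0!·2!·6!/9! = 1/252
Racah Σ t=0..0: t=0:+1/36 = 1/36
⇒ 3j(1 3 4; 0 0 0)² = 4/63, sgn +1
Racah Σ t=0..0: t=0:+1/240 = 1/240
⇒ 3j(1 3 4; 1 -2 1)² = 1/84, sgn -1
4πI² = N·(3j₀)²·(3jₘ)² = 1/7
I = -1·√(0.142857/4π) = -0.10662181

-0.106622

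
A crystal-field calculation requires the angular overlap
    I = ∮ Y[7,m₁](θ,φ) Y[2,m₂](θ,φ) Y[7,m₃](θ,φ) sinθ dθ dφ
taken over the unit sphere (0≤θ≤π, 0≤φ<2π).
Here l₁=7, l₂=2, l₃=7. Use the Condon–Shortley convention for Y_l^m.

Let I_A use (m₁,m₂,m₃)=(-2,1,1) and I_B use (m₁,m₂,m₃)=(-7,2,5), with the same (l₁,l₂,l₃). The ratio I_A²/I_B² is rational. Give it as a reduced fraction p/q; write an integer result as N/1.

243/182

Shared (l₁,l₂,l₃)=(7,2,7): N and (l;000)² cancel in I_A²/I_B².
A: Δ = 2!·12!·2!/17! = 1/185640; Racah Σ t=1..2: t=1:−1/1935360 t=2:+1/1209600 = 1/3225600; ⇒ 3j(7 2 7; -2 1 1)² = 243/61880, sgn +1
B: Δ = 2!·12!·2!/17! = 1/185640; Racah Σ t=2..2: t=2:+1/1916006400 = 1/1916006400; ⇒ 3j(7 2 7; -7 2 5)² = 1/340, sgn +1
I_A²/I_B² = (243/61880)/(1/340) = 243/182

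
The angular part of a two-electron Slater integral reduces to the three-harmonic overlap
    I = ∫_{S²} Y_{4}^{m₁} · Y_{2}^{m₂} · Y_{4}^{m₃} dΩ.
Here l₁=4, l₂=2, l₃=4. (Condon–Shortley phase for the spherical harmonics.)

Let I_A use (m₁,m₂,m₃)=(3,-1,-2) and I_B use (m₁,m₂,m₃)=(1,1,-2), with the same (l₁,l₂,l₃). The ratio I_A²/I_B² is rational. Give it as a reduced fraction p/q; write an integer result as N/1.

175/81

Shared (l₁,l₂,l₃)=(4,2,4): N and (l;000)² cancel in I_A²/I_B².
A: Δ = 2!·6!·2!/11! = 1/13860; Racah Σ t=0..1: t=0:+1/240 t=1:−1/1440 = 1/288; ⇒ 3j(4 2 4; 3 -1 -2)² = 5/132, sgn +1
B: Δ = 2!·6!·2!/11! = 1/13860; Racah Σ t=1..2: t=1:−1/96 t=2:+1/240 = -1/160; ⇒ 3j(4 2 4; 1 1 -2)² = 27/1540, sgn -1
I_A²/I_B² = (5/132)/(27/1540) = 175/81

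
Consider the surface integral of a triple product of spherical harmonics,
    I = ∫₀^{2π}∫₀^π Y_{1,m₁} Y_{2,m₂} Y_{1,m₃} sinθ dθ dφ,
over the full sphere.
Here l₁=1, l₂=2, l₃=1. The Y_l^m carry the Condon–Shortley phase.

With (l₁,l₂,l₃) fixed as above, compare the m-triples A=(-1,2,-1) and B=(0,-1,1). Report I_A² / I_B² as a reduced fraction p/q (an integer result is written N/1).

2/1

l's match ⇒ only the (l;m) 3-j factors differ between A and B.
A: triangle coeff Δ(1,2,1) = 1/30; Σ_t [2,2]: t=2:+1/4 = 1/4; (3j)²=1/5 [(1 2 1; -1 2 -1)], sign=+1
B: triangle coeff Δ(1,2,1) = 1/30; Σ_t [1,1]: t=1:−1/2 = -1/2; (3j)²=1/10 [(1 2 1; 0 -1 1)], sign=-1
I_A²/I_B² = (1/5)/(1/10) = 2/1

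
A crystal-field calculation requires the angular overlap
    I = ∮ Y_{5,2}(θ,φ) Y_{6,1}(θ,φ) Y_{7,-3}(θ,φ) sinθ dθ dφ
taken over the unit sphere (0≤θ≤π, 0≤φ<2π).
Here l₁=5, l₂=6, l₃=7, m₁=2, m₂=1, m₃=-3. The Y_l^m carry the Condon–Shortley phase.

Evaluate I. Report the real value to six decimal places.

-0.036891

Rules hold: Σm=0, L=18 even, 1≤7≤11.
N = 11·13·15 = 2145
Δ = 4!·6!·8!/19! = 1/174594420
Racah Σ t=0..4: t=0:+1/4147200 t=1:−1/207360 t=2:+1/82944 t=3:−1/207360 t=4:+1/4147200 = 1/345600
⇒ 3j(5 6 7; 0 0 0)² = 420/46189, sgn -1
Racah Σ t=0..3: t=0:+1/4354560 t=1:−1/414720 t=2:+1/345600 t=3:−1/2488320 = 1/3225600
⇒ 3j(5 6 7; 2 1 -3)² = 81/92378, sgn +1
4πI² = N·(3j₀)²·(3jₘ)² = 255150/14919047
I = -1·√(0.0171023/4π) = -0.03689116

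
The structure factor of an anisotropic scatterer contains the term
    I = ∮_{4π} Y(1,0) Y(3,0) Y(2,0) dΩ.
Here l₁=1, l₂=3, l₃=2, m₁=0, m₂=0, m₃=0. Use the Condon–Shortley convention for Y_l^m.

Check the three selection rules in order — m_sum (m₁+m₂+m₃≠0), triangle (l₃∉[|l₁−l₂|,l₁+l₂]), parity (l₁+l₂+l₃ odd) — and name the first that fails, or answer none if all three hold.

m₁+m₂+m₃ = 0 + 0 + 0 = 0  ✓
triangle: |1−3|=2 ≤ l₃=2 ≤ 1+3=4  ✓
parity: l₁+l₂+l₃ = 6 is even  ✓

none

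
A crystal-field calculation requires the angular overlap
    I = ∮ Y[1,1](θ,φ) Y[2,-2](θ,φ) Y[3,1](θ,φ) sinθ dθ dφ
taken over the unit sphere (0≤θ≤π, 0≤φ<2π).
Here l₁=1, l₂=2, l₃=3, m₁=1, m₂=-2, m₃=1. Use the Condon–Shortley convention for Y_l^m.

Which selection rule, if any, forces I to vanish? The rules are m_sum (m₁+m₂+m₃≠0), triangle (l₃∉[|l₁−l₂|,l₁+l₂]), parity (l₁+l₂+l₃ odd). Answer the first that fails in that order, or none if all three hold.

m₁+m₂+m₃ = 1 − 2 + 1 = 0  ✓
triangle: |1−2|=1 ≤ l₃=3 ≤ 1+2=3  ✓
parity: l₁+l₂+l₃ = 6 is even  ✓

none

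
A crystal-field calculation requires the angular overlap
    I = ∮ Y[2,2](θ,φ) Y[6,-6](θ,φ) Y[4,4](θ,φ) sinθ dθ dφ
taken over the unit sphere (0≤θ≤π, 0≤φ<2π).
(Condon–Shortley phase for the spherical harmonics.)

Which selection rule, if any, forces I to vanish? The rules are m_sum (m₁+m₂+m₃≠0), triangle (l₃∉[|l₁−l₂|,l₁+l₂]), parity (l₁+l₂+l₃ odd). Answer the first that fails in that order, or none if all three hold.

m₁+m₂+m₃ = 2 − 6 + 4 = 0  ✓
triangle: |2−6|=4 ≤ l₃=4 ≤ 2+6=8  ✓
parity: l₁+l₂+l₃ = 12 is even  ✓

none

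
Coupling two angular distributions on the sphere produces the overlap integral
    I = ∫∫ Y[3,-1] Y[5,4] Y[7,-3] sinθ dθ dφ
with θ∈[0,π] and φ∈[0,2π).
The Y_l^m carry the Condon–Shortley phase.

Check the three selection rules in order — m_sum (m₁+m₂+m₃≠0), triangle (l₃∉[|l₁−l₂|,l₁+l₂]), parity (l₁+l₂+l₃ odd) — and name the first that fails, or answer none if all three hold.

parity

azimuthal sum: -1 + 4 − 3 = 0  ✓
2 ≤ 7 ≤ 8 (triangle on l)  ✓
L = 3 + 5 + 7 = 15 (odd)  ✗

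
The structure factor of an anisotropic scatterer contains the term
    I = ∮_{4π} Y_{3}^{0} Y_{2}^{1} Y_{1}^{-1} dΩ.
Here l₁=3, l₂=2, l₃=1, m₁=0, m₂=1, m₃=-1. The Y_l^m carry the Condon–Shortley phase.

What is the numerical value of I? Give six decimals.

m-sum 0 ✓  L=6 even ✓  1≤1≤5 ✓
Π(2lᵢ+1) = 7×5×3 = 105
triangle coeff Δ(3,2,1) = 1/105
Σ_t [2,2]: t=2:+1/4 = 1/4
(3j)²=3/35 [(3 2 1; 0 0 0)], sign=-1
Σ_t [3,3]: t=3:−1/12 = -1/12
(3j)²=1/35 [(3 2 1; 0 1 -1)], sign=-1
⇒ 4πI² = 9/35
I = (+1)√(9/35/(4π)) = 0.14304817

0.143048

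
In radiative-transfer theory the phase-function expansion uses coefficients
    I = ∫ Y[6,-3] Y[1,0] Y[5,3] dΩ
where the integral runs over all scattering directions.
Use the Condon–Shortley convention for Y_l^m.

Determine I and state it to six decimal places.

m-sum 0 ✓  L=12 even ✓  5≤5≤7 ✓
Π(2lᵢ+1) = 13×3×11 = 429
triangle coeff Δ(6,1,5) = 1/858
Σ_t [1,1]: t=1:−1/14400 = -1/14400
(3j)²=6/143 [(6 1 5; 0 0 0)], sign=+1
Σ_t [1,1]: t=1:−1/80640 = -1/80640
(3j)²=9/286 [(6 1 5; -3 0 3)], sign=-1
⇒ 4πI² = 81/143
I = (-1)√(81/143/(4π)) = -0.21230956

-0.212310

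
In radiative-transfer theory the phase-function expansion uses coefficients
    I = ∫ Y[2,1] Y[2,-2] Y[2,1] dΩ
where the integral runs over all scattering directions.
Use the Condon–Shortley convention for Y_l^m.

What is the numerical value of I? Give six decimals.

m-sum 0 ✓  L=6 even ✓  0≤2≤4 ✓
Π(2lᵢ+1) = 5×5×5 = 125
triangle coeff Δ(2,2,2) = 1/630
Σ_t [0,2]: t=0:+1/8 t=1:−1/1 t=2:+1/8 = -3/4
(3j)²=2/35 [(2 2 2; 0 0 0)], sign=-1
Σ_t [0,0]: t=0:+1/4 = 1/4
(3j)²=3/35 [(2 2 2; 1 -2 1)], sign=-1
⇒ 4πI² = 30/49
I = (+1)√(30/49/(4π)) = 0.22072812

0.220728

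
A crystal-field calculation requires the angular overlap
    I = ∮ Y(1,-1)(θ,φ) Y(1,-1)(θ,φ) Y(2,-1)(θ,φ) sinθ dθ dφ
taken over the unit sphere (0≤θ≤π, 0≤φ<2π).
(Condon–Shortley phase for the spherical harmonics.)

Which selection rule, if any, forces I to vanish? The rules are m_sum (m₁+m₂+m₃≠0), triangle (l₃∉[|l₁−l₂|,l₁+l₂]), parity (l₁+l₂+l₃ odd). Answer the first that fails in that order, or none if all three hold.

azimuthal sum: -1 − 1 − 1 = -3  ✗
0 ≤ 2 ≤ 2 (triangle on l)
L = 1 + 1 + 2 = 4 (even)

m_sum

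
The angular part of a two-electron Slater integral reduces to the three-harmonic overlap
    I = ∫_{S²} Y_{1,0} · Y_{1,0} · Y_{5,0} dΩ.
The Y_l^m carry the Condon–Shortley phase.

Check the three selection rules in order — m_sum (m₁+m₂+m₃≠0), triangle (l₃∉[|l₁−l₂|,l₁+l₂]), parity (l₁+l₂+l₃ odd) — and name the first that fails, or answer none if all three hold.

triangle

m₁+m₂+m₃ = 0 + 0 + 0 = 0  ✓
triangle: |1−1|=0 ≤ l₃=5 ≤ 1+1=2  ✗
parity: l₁+l₂+l₃ = 7 is odd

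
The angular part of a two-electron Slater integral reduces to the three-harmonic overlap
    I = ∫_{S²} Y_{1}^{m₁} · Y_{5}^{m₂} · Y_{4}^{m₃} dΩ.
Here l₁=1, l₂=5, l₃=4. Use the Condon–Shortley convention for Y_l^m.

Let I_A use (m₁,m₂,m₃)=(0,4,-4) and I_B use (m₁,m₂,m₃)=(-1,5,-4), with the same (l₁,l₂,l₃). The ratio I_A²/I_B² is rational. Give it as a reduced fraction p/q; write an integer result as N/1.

Same 1,5,4: normalisation and zero-m 3j drop out of the ratio.
A: Δ: 2! 0! 8! / 11! → 1/495; sum: t=1:−1/40320 = -1/40320; 3j²(1 5 4; 0 4 -4) = Δ·Π!·Σ² = 1/55  (sign -1)
B: Δ: 2! 0! 8! / 11! → 1/495; sum: t=2:+1/80640 = 1/80640; 3j²(1 5 4; -1 5 -4) = Δ·Π!·Σ² = 1/11  (sign +1)
I_A²/I_B² = (1/55)/(1/11) = 1/5

1/5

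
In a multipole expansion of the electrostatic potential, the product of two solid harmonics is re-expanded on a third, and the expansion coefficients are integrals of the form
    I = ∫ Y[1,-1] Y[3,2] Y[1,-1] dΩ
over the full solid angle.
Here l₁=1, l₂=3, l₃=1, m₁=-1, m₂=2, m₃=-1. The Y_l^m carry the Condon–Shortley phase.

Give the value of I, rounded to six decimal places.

|1−3|≤1≤1+3 violated ⇒ I = 0

0.000000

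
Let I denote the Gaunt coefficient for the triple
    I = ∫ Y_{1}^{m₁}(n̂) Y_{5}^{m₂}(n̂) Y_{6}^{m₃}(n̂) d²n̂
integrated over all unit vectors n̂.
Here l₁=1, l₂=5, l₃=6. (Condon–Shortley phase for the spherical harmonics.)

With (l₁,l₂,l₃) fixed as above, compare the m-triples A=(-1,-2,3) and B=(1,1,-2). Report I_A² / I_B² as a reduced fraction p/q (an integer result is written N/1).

9/7

Same 1,5,6: normalisation and zero-m 3j drop out of the ratio.
A: Δ: 0! 2! 10! / 13! → 1/858; sum: t=0:+1/60480 = 1/60480; 3j²(1 5 6; -1 -2 3) = Δ·Π!·Σ² = 6/143  (sign -1)
B: Δ: 0! 2! 10! / 13! → 1/858; sum: t=0:+1/34560 = 1/34560; 3j²(1 5 6; 1 1 -2) = Δ·Π!·Σ² = 14/429  (sign +1)
I_A²/I_B² = (6/143)/(14/429) = 9/7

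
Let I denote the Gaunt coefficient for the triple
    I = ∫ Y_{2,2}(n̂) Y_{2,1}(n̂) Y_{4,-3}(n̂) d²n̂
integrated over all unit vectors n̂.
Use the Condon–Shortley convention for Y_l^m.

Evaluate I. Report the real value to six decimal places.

m-sum 0 ✓  L=8 even ✓  0≤4≤4 ✓
Π(2lᵢ+1) = 5×5×9 = 225
triangle coeff Δ(2,2,4) = 1/630
Σ_t [0,0]: t=0:+1/16 = 1/16
(3j)²=2/35 [(2 2 4; 0 0 0)], sign=+1
Σ_t [0,0]: t=0:+1/144 = 1/144
(3j)²=1/18 [(2 2 4; 2 1 -3)], sign=-1
⇒ 4πI² = 5/7
I = (-1)√(5/7/(4π)) = -0.23841361

-0.238414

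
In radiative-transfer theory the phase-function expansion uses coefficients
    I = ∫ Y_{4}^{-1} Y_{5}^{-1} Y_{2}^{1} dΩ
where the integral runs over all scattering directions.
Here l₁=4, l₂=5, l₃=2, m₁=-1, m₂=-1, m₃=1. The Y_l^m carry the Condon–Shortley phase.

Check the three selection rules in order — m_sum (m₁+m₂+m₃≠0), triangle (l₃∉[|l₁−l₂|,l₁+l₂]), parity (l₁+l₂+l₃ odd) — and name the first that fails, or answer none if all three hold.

azimuthal sum: -1 − 1 + 1 = -1  ✗
1 ≤ 2 ≤ 9 (triangle on l)
L = 4 + 5 + 2 = 11 (odd)

m_sum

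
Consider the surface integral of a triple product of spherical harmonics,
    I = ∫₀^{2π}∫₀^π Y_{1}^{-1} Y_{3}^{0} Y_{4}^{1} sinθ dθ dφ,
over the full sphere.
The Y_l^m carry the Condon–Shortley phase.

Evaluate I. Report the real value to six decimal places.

m-sum 0 ✓  L=8 even ✓  2≤4≤4 ✓
Π(2lᵢ+1) = 3×7×9 = 189
triangle coeff Δ(1,3,4) = 1/252
Σ_t [0,0]: t=0:+1/36 = 1/36
(3j)²=4/63 [(1 3 4; 0 0 0)], sign=+1
Σ_t [0,0]: t=0:+1/72 = 1/72
(3j)²=5/126 [(1 3 4; -1 0 1)], sign=-1
⇒ 4πI² = 10/21
I = (-1)√(10/21/(4π)) = -0.19466390

-0.194664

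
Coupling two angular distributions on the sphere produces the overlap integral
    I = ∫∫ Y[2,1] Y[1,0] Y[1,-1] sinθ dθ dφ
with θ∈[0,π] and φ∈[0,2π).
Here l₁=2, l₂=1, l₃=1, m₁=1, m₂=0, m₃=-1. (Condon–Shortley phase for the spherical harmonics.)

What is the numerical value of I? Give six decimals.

Rules hold: Σm=0, L=4 even, 1≤1≤3.
N = 5·3·3 = 45
Δ = 2!·2!·0!/5! = 1/30
Racah Σ t=1..1: t=1:−1/1 = -1/1
⇒ 3j(2 1 1; 0 0 0)² = 2/15, sgn +1
Racah Σ t=1..1: t=1:−1/2 = -1/2
⇒ 3j(2 1 1; 1 0 -1)² = 1/10, sgn -1
4πI² = N·(3j₀)²·(3jₘ)² = 3/5
I = -1·√(0.6/4π) = -0.21850969

-0.218510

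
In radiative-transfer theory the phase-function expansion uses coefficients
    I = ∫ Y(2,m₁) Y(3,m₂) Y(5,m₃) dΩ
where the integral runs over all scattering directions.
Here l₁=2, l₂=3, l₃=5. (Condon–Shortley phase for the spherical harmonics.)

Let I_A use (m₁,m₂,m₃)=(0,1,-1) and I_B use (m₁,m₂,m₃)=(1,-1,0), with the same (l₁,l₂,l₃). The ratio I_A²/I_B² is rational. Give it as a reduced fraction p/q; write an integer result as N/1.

9/5

Same 2,3,5: normalisation and zero-m 3j drop out of the ratio.
A: Δ: 0! 4! 6! / 11! → 1/2310; sum: t=0:+1/192 = 1/192; 3j²(2 3 5; 0 1 -1) = Δ·Π!·Σ² = 3/77  (sign +1)
B: Δ: 0! 4! 6! / 11! → 1/2310; sum: t=0:+1/288 = 1/288; 3j²(2 3 5; 1 -1 0) = Δ·Π!·Σ² = 5/231  (sign -1)
I_A²/I_B² = (3/77)/(5/231) = 9/5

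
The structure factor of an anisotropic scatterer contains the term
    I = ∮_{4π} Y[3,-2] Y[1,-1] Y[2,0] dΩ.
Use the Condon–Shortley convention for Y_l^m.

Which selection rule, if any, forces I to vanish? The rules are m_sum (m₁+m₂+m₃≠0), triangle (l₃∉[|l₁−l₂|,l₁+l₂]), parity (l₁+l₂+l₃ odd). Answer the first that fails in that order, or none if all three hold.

Σmᵢ = -3  ✗
l₃∈[|l₁−l₂|,l₁+l₂]=[2,4], have l₃=2
Σlᵢ = 6 ⇒ even

m_sum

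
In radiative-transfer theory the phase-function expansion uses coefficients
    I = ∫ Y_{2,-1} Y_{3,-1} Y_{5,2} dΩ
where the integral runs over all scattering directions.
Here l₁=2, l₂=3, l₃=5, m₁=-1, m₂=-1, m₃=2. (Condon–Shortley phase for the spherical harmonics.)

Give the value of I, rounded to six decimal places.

0.245532

m-sum 0 ✓  L=10 even ✓  1≤5≤5 ✓
Π(2lᵢ+1) = 5×7×11 = 385
triangle coeff Δ(2,3,5) = 1/2310
Σ_t [0,0]: t=0:+1/144 = 1/144
(3j)²=10/231 [(2 3 5; 0 0 0)], sign=-1
Σ_t [0,0]: t=0:+1/288 = 1/288
(3j)²=1/22 [(2 3 5; -1 -1 2)], sign=-1
⇒ 4πI² = 25/33
I = (+1)√(25/33/(4π)) = 0.24553200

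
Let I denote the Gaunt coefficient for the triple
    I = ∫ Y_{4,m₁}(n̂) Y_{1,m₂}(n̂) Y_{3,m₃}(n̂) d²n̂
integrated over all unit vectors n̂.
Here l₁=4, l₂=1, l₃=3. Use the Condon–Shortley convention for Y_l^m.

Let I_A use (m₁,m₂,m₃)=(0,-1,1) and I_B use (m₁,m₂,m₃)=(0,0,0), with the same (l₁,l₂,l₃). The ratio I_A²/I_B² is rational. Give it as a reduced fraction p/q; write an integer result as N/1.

3/8

l's match ⇒ only the (l;m) 3-j factors differ between A and B.
A: triangle coeff Δ(4,1,3) = 1/252; Σ_t [0,0]: t=0:+1/96 = 1/96; (3j)²=1/42 [(4 1 3; 0 -1 1)], sign=+1
B: triangle coeff Δ(4,1,3) = 1/252; Σ_t [1,1]: t=1:−1/36 = -1/36; (3j)²=4/63 [(4 1 3; 0 0 0)], sign=+1
I_A²/I_B² = (1/42)/(4/63) = 3/8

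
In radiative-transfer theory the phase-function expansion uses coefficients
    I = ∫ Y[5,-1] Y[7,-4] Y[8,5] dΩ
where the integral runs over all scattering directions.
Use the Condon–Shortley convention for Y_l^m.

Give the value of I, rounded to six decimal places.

0.040568

m-sum 0 ✓  L=20 even ✓  2≤8≤12 ✓
Π(2lᵢ+1) = 11×15×17 = 2805
triangle coeff Δ(5,7,8) = 1/814773960
Σ_t [0,4]: t=0:+1/87091200 t=1:−1/4976640 t=2:+1/2073600 t=3:−1/4976640 t=4:+1/87091200 = 1/9676800
(3j)²=360/46189 [(5 7 8; 0 0 0)], sign=+1
Σ_t [0,3]: t=0:+1/522547200 t=1:−1/58060800 t=2:+1/69672960 t=3:−1/783820800 = -1/447897600
(3j)²=11/11628 [(5 7 8; -1 -4 5)], sign=+1
⇒ 4πI² = 1650/79781
I = (+1)√(1650/79781/(4π)) = 0.04056835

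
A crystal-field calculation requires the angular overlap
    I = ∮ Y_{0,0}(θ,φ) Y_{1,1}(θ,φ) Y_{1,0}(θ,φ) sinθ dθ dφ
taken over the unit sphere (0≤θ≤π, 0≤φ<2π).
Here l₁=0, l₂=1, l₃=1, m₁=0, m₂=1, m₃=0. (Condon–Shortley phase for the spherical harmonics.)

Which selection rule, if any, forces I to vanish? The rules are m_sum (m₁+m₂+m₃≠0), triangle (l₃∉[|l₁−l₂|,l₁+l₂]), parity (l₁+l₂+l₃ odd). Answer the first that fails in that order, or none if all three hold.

azimuthal sum: 0 + 1 + 0 = 1  ✗
1 ≤ 1 ≤ 1 (triangle on l)
L = 0 + 1 + 1 = 2 (even)

m_sum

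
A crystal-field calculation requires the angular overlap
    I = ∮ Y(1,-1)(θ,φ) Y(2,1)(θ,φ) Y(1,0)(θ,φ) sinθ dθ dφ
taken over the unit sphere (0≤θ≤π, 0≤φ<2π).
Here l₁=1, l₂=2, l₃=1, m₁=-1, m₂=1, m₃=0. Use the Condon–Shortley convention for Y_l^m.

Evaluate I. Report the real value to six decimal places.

Checks pass: Σm=0; 4 even; l₃=1∈[1,3].
(2·1+1)(2·2+1)(2·1+1) = 45
Δ: 2! 0! 2! / 5! → 1/30
sum: t=1:−1/1 = -1/1
3j²(1 2 1; 0 0 0) = Δ·Π!·Σ² = 2/15  (sign +1)
sum: t=2:+1/2 = 1/2
3j²(1 2 1; -1 1 0) = Δ·Π!·Σ² = 1/10  (sign -1)
combine: 4πI² = 45·2/15·1/10 = 3/5
take √, sign -1: I = -0.21850969

-0.218510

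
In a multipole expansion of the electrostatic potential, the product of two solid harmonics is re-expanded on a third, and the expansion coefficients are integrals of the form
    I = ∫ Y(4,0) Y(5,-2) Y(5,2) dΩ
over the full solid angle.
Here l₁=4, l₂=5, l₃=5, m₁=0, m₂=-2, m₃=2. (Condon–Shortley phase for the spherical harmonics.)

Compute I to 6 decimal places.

-0.021700

Rules hold: Σm=0, L=14 even, 1≤5≤9.
N = 9·11·11 = 1089
Δ = 4!·4!·6!/15! = 1/3153150
Racah Σ t=0..4: t=0:+1/69120 t=1:−1/1728 t=2:+1/576 t=3:−1/1728 t=4:+1/69120 = 7/11520
⇒ 3j(4 5 5; 0 0 0)² = 2/143, sgn -1
Racah Σ t=0..3: t=0:+1/20736 t=1:−1/1728 t=2:+1/1920 t=3:−1/25920 = -1/20736
⇒ 3j(4 5 5; 0 -2 2)² = 1/2574, sgn +1
4πI² = N·(3j₀)²·(3jₘ)² = 1/169
I = -1·√(0.00591716/4π) = -0.02169960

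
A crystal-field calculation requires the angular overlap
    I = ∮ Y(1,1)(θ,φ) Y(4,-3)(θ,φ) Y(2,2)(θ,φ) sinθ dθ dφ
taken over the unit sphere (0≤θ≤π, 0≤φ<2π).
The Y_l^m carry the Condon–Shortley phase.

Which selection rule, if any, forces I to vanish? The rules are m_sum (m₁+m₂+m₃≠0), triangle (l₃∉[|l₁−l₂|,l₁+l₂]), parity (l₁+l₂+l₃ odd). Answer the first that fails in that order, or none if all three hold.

triangle

m₁+m₂+m₃ = 1 − 3 + 2 = 0  ✓
triangle: |1−4|=3 ≤ l₃=2 ≤ 1+4=5  ✗
parity: l₁+l₂+l₃ = 7 is odd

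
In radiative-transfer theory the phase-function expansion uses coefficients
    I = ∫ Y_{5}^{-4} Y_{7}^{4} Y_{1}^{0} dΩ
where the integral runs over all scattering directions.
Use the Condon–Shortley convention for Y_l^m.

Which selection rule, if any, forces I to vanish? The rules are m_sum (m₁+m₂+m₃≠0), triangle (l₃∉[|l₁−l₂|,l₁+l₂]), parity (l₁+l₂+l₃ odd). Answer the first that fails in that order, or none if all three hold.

m₁+m₂+m₃ = -4 + 4 + 0 = 0  ✓
triangle: |5−7|=2 ≤ l₃=1 ≤ 5+7=12  ✗
parity: l₁+l₂+l₃ = 13 is odd

triangle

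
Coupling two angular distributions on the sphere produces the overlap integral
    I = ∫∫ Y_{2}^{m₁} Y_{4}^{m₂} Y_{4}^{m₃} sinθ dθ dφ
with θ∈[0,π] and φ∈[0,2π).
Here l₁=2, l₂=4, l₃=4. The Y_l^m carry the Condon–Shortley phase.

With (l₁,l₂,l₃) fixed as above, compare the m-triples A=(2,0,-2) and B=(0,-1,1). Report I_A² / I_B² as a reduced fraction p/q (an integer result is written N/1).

540/289

Same 2,4,4: normalisation and zero-m 3j drop out of the ratio.
A: Δ: 2! 2! 6! / 11! → 1/13860; sum: t=0:+1/192 = 1/192; 3j²(2 4 4; 2 0 -2) = Δ·Π!·Σ² = 3/77  (sign +1)
B: Δ: 2! 2! 6! / 11! → 1/13860; sum: t=0:+1/144 t=1:−1/48 t=2:+1/480 = -17/1440; 3j²(2 4 4; 0 -1 1) = Δ·Π!·Σ² = 289/13860  (sign +1)
I_A²/I_B² = (3/77)/(289/13860) = 540/289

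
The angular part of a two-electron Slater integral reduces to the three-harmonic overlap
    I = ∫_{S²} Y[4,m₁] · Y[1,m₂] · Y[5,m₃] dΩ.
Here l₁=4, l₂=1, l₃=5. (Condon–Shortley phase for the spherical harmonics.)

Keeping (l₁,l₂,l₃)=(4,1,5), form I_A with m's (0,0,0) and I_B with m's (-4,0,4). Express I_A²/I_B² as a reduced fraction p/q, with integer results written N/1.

l's match ⇒ only the (l;m) 3-j factors differ between A and B.
A: triangle coeff Δ(4,1,5) = 1/495; Σ_t [0,0]: t=0:+1/576 = 1/576; (3j)²=5/99 [(4 1 5; 0 0 0)], sign=-1
B: triangle coeff Δ(4,1,5) = 1/495; Σ_t [0,0]: t=0:+1/40320 = 1/40320; (3j)²=1/55 [(4 1 5; -4 0 4)], sign=-1
I_A²/I_B² = (5/99)/(1/55) = 25/9

25/9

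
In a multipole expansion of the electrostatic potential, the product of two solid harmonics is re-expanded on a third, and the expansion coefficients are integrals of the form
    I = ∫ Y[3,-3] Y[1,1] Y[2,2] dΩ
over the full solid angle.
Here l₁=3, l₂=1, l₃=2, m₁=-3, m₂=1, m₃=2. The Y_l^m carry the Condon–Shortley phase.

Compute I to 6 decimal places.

-0.319865

m-sum 0 ✓  L=6 even ✓  2≤2≤4 ✓
Π(2lᵢ+1) = 7×3×5 = 105
triangle coeff Δ(3,1,2) = 1/105
Σ_t [1,1]: t=1:−1/4 = -1/4
(3j)²=3/35 [(3 1 2; 0 0 0)], sign=-1
Σ_t [2,2]: t=2:+1/48 = 1/48
(3j)²=1/7 [(3 1 2; -3 1 2)], sign=+1
⇒ 4πI² = 9/7
I = (-1)√(9/7/(4π)) = -0.31986543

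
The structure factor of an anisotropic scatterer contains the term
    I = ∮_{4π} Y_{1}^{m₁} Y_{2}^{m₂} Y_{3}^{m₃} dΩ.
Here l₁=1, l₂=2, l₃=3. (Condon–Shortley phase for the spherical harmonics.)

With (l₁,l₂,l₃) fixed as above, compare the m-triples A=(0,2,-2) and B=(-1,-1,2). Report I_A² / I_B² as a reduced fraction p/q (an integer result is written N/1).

1/2

l's match ⇒ only the (l;m) 3-j factors differ between A and B.
A: triangle coeff Δ(1,2,3) = 1/105; Σ_t [0,0]: t=0:+1/24 = 1/24; (3j)²=1/21 [(1 2 3; 0 2 -2)], sign=-1
B: triangle coeff Δ(1,2,3) = 1/105; Σ_t [0,0]: t=0:+1/12 = 1/12; (3j)²=2/21 [(1 2 3; -1 -1 2)], sign=-1
I_A²/I_B² = (1/21)/(2/21) = 1/2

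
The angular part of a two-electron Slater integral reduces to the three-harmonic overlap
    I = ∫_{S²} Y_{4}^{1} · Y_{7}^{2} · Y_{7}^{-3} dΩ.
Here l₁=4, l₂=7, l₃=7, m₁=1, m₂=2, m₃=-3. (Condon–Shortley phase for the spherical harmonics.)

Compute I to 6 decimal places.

m-sum 0 ✓  L=18 even ✓  3≤7≤11 ✓
Π(2lᵢ+1) = 9×15×15 = 2025
triangle coeff Δ(4,7,7) = 1/58198140
Σ_t [0,4]: t=0:+1/17418240 t=1:−1/622080 t=2:+1/230400 t=3:−1/622080 t=4:+1/17418240 = 1/806400
(3j)²=2268/230945 [(4 7 7; 0 0 0)], sign=-1
Σ_t [0,3]: t=0:+1/52254720 t=1:−1/1935360 t=2:+1/725760 t=3:−1/2488320 = 5/10450944
(3j)²=31250/2909907 [(4 7 7; 1 2 -3)], sign=+1
⇒ 4πI² = 455625000/2133423721
I = (-1)√(455625000/2133423721/(4π)) = -0.13036478

-0.130365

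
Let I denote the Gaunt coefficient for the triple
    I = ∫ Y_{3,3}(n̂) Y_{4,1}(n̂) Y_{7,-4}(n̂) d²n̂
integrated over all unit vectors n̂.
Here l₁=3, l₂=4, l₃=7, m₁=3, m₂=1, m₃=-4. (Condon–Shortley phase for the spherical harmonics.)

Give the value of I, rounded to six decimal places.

0.144828

m-sum 0 ✓  L=14 even ✓  1≤7≤7 ✓
Π(2lᵢ+1) = 7×9×15 = 945
triangle coeff Δ(3,4,7) = 1/45045
Σ_t [0,0]: t=0:+1/20736 = 1/20736
(3j)²=35/1287 [(3 4 7; 0 0 0)], sign=-1
Σ_t [0,0]: t=0:+1/518400 = 1/518400
(3j)²=2/195 [(3 4 7; 3 1 -4)], sign=-1
⇒ 4πI² = 490/1859
I = (+1)√(490/1859/(4π)) = 0.14482829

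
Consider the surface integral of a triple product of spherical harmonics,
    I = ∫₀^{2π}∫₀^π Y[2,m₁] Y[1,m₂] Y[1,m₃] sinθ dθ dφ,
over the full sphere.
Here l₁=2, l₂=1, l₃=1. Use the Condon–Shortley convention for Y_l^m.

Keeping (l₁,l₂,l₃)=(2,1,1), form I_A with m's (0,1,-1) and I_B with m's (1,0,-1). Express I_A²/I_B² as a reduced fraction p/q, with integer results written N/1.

1/3

l's match ⇒ only the (l;m) 3-j factors differ between A and B.
A: triangle coeff Δ(2,1,1) = 1/30; Σ_t [2,2]: t=2:+1/4 = 1/4; (3j)²=1/30 [(2 1 1; 0 1 -1)], sign=+1
B: triangle coeff Δ(2,1,1) = 1/30; Σ_t [1,1]: t=1:−1/2 = -1/2; (3j)²=1/10 [(2 1 1; 1 0 -1)], sign=-1
I_A²/I_B² = (1/30)/(1/10) = 1/3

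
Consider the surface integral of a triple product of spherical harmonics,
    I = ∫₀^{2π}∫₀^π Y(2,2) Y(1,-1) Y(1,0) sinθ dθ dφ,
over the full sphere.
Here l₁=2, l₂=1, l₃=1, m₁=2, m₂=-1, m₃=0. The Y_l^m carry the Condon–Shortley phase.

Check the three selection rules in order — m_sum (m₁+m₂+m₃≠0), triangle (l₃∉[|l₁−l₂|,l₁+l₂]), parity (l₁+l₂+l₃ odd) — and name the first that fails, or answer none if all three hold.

Σmᵢ = 1  ✗
l₃∈[|l₁−l₂|,l₁+l₂]=[1,3], have l₃=1
Σlᵢ = 4 ⇒ even

m_sum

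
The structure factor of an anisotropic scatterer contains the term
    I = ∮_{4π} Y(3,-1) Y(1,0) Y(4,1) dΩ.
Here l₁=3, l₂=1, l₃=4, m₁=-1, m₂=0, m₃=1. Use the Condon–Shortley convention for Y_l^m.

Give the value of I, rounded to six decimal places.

Rules hold: Σm=0, L=8 even, 2≤4≤4.
N = 7·3·9 = 189
Δ = 0!·6!·2!/9! = 1/252
Racah Σ t=0..0: t=0:+1/36 = 1/36
⇒ 3j(3 1 4; 0 0 0)² = 4/63, sgn +1
Racah Σ t=0..0: t=0:+1/48 = 1/48
⇒ 3j(3 1 4; -1 0 1)² = 5/84, sgn -1
4πI² = N·(3j₀)²·(3jₘ)² = 5/7
I = -1·√(0.714286/4π) = -0.23841361

-0.238414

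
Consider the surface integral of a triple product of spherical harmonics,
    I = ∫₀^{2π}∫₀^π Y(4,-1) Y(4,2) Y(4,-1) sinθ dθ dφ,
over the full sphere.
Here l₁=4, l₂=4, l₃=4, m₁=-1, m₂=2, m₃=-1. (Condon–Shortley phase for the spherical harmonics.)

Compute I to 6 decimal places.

m-sum 0 ✓  L=12 even ✓  0≤4≤8 ✓
Π(2lᵢ+1) = 9×9×9 = 729
triangle coeff Δ(4,4,4) = 1/450450
Σ_t [0,4]: t=0:+1/13824 t=1:−1/216 t=2:+1/64 t=3:−1/216 t=4:+1/13824 = 5/768
(3j)²=18/1001 [(4 4 4; 0 0 0)], sign=+1
Σ_t [2,4]: t=2:+1/576 t=3:−1/144 t=4:+1/576 = -1/288
(3j)²=20/1001 [(4 4 4; -1 2 -1)], sign=+1
⇒ 4πI² = 262440/1002001
I = (+1)√(262440/1002001/(4π)) = 0.14436968

0.144370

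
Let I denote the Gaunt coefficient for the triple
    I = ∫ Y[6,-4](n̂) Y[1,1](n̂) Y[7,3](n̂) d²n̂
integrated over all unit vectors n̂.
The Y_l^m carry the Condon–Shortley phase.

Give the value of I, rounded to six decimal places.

Rules hold: Σm=0, L=14 even, 5≤7≤7.
N = 13·3·15 = 585
Δ = 0!·12!·2!/15! = 1/1365
Racah Σ t=0..0: t=0:+1/518400 = 1/518400
⇒ 3j(6 1 7; 0 0 0)² = 7/195, sgn -1
Racah Σ t=0..0: t=0:+1/14515200 = 1/14515200
⇒ 3j(6 1 7; -4 1 3)² = 2/455, sgn +1
4πI² = N·(3j₀)²·(3jₘ)² = 6/65
I = -1·√(0.0923077/4π) = -0.08570655

-0.085707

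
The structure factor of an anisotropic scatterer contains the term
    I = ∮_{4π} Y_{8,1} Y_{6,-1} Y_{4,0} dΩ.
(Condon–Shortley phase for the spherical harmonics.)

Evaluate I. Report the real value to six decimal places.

m-sum 0 ✓  L=18 even ✓  2≤4≤14 ✓
Π(2lᵢ+1) = 17×13×9 = 1989
triangle coeff Δ(8,6,4) = 1/23279256
Σ_t [4,6]: t=4:+1/1658880 t=5:−1/518400 t=6:+1/1658880 = -1/1382400
(3j)²=504/46189 [(8 6 4; 0 0 0)], sign=-1
Σ_t [3,5]: t=3:−1/2903040 t=4:+1/622080 t=5:−1/1382400 = 47/87091200
(3j)²=2209/277134 [(8 6 4; 1 -1 0)], sign=+1
⇒ 4πI² = 1670004/9653501
I = (-1)√(1670004/9653501/(4π)) = -0.11733063

-0.117331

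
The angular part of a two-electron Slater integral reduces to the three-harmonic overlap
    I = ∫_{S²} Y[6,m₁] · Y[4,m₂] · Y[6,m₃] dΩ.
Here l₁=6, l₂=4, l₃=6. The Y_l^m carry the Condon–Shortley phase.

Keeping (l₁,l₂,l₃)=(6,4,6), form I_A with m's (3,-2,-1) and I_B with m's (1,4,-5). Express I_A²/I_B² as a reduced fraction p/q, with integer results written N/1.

48/385

Same 6,4,6: normalisation and zero-m 3j drop out of the ratio.
A: Δ: 4! 8! 4! / 17! → 1/15315300; sum: t=0:+1/69120 t=1:−1/51840 t=2:+1/483840 = -1/362880; 3j²(6 4 6; 3 -2 -1) = Δ·Π!·Σ² = 16/17017  (sign +1)
B: Δ: 4! 8! 4! / 17! → 1/15315300; sum: t=4:+1/2903040 = 1/2903040; 3j²(6 4 6; 1 4 -5) = Δ·Π!·Σ² = 5/663  (sign -1)
I_A²/I_B² = (16/17017)/(5/663) = 48/385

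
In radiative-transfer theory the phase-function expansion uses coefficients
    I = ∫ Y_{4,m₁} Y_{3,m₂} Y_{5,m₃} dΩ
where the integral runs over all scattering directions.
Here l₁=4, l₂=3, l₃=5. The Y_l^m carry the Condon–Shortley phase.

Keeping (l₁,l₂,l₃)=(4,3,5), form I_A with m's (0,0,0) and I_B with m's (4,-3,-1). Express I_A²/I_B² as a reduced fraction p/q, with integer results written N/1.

60/7

Shared (l₁,l₂,l₃)=(4,3,5): N and (l;000)² cancel in I_A²/I_B².
A: Δ = 2!·6!·4!/13! = 1/180180; Racah Σ t=0..2: t=0:+1/576 t=1:−1/144 t=2:+1/576 = -1/288; ⇒ 3j(4 3 5; 0 0 0)² = 20/1001, sgn +1
B: Δ = 2!·6!·4!/13! = 1/180180; Racah Σ t=0..0: t=0:+1/34560 = 1/34560; ⇒ 3j(4 3 5; 4 -3 -1)² = 1/429, sgn +1
I_A²/I_B² = (20/1001)/(1/429) = 60/7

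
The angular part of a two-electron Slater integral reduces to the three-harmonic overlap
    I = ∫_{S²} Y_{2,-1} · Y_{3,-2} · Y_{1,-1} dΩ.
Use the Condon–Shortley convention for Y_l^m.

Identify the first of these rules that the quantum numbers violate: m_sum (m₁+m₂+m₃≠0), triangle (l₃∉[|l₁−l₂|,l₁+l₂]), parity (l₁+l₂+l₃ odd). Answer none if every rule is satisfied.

m_sum

azimuthal sum: -1 − 2 − 1 = -4  ✗
1 ≤ 1 ≤ 5 (triangle on l)
L = 2 + 3 + 1 = 6 (even)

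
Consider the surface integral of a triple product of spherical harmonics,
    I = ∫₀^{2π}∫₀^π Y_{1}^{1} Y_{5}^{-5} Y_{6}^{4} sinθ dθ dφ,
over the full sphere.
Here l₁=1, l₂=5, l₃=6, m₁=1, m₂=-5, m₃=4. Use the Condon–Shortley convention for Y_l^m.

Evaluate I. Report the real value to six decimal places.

0.040859

m-sum 0 ✓  L=12 even ✓  4≤6≤6 ✓
Π(2lᵢ+1) = 3×11×13 = 429
triangle coeff Δ(1,5,6) = 1/858
Σ_t [0,0]: t=0:+1/14400 = 1/14400
(3j)²=6/143 [(1 5 6; 0 0 0)], sign=+1
Σ_t [0,0]: t=0:+1/7257600 = 1/7257600
(3j)²=1/858 [(1 5 6; 1 -5 4)], sign=+1
⇒ 4πI² = 3/143
I = (+1)√(3/143/(4π)) = 0.04085899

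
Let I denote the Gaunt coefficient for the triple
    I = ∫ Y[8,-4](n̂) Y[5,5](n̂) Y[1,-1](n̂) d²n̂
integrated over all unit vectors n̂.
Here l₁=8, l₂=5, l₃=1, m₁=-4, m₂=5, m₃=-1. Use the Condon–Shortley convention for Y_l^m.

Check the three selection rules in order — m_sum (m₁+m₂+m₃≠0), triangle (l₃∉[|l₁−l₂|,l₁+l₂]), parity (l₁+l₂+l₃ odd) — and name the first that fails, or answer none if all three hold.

triangle

Σmᵢ = 0  ✓
l₃∈[|l₁−l₂|,l₁+l₂]=[3,13], have l₃=1  ✗
Σlᵢ = 14 ⇒ even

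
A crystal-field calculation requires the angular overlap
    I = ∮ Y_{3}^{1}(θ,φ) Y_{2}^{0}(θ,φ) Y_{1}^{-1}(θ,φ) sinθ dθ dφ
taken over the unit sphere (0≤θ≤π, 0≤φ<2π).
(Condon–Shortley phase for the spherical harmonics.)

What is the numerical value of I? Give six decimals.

-0.202301

Checks pass: Σm=0; 6 even; l₃=1∈[1,5].
(2·3+1)(2·2+1)(2·1+1) = 105
Δ: 4! 2! 0! / 7! → 1/105
sum: t=2:+1/4 = 1/4
3j²(3 2 1; 0 0 0) = Δ·Π!·Σ² = 3/35  (sign -1)
sum: t=2:+1/8 = 1/8
3j²(3 2 1; 1 0 -1) = Δ·Π!·Σ² = 2/35  (sign +1)
combine: 4πI² = 105·3/35·2/35 = 18/35
take √, sign -1: I = -0.20230066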